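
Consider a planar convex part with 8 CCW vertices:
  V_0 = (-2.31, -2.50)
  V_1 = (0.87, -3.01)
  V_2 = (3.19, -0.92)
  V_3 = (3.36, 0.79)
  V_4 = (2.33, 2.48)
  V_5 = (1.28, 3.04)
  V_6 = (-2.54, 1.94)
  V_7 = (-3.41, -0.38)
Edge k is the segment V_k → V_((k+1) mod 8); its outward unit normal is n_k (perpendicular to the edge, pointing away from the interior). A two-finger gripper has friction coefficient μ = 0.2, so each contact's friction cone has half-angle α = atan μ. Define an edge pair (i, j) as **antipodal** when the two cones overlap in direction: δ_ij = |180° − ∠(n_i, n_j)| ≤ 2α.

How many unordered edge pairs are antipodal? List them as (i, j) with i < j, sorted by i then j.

α = atan 0.2 = 11.31°;  2α = 22.62°
n_0 = (-0.1584, -0.9874)
n_1 = (+0.6693, -0.7430)
n_2 = (+0.9951, -0.0989)
n_3 = (+0.8539, +0.5204)
n_4 = (+0.4706, +0.8824)
n_5 = (-0.2767, +0.9610)
n_6 = (-0.9363, +0.3511)
n_7 = (-0.8876, -0.4606)
  (0,1): δ = 128.87°  ·
  (0,2): δ = 86.57°  ·
  (0,3): δ = 49.53°  ·
  (0,4): δ = 18.96°  ✓
  (0,5): δ = 25.18°  ·
  (0,6): δ = 78.56°  ·
  (0,7): δ = 126.53°  ·
  (1,2): δ = 137.69°  ·
  (1,3): δ = 100.65°  ·
  (1,4): δ = 70.09°  ·
  (1,5): δ = 25.95°  ·
  (1,6): δ = 27.43°  ·
  (1,7): δ = 75.41°  ·
  (2,3): δ = 142.96°  ·
  (2,4): δ = 112.40°  ·
  (2,5): δ = 68.26°  ·
  (2,6): δ = 14.88°  ✓
  (2,7): δ = 33.10°  ·
  (3,4): δ = 149.43°  ·
  (3,5): δ = 105.30°  ·
  (3,6): δ = 51.92°  ·
  (3,7): δ = 3.94°  ✓
  (4,5): δ = 135.86°  ·
  (4,6): δ = 82.48°  ·
  (4,7): δ = 34.50°  ·
  (5,6): δ = 126.62°  ·
  (5,7): δ = 78.64°  ·
  (6,7): δ = 132.02°  ·
antipodal pairs: 3

count = 3; pairs: (0,4), (2,6), (3,7)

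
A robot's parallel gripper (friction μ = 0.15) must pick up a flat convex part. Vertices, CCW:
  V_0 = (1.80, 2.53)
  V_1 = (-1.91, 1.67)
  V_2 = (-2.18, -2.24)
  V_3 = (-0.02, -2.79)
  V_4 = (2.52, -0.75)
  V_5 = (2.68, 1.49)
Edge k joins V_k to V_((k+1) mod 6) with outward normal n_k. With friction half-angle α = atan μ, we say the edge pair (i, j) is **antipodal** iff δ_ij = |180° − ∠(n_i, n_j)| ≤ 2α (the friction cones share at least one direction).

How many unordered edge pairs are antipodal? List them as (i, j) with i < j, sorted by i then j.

α = atan 0.15 = 8.53°;  2α = 17.06°
n_0 = (-0.2258, +0.9742)
n_1 = (-0.9976, +0.0689)
n_2 = (-0.2468, -0.9691)
n_3 = (+0.6262, -0.7797)
n_4 = (+0.9975, -0.0712)
n_5 = (+0.7634, +0.6459)
  (0,1): δ = 107.00°  ·
  (0,2): δ = 27.34°  ·
  (0,3): δ = 25.72°  ·
  (0,4): δ = 72.86°  ·
  (0,5): δ = 117.19°  ·
  (1,2): δ = 100.34°  ·
  (1,3): δ = 47.28°  ·
  (1,4): δ = 0.14°  ✓
  (1,5): δ = 44.19°  ·
  (2,3): δ = 126.94°  ·
  (2,4): δ = 79.80°  ·
  (2,5): δ = 35.48°  ·
  (3,4): δ = 132.86°  ·
  (3,5): δ = 88.53°  ·
  (4,5): δ = 135.68°  ·
antipodal pairs: 1

count = 1; pairs: (1,4)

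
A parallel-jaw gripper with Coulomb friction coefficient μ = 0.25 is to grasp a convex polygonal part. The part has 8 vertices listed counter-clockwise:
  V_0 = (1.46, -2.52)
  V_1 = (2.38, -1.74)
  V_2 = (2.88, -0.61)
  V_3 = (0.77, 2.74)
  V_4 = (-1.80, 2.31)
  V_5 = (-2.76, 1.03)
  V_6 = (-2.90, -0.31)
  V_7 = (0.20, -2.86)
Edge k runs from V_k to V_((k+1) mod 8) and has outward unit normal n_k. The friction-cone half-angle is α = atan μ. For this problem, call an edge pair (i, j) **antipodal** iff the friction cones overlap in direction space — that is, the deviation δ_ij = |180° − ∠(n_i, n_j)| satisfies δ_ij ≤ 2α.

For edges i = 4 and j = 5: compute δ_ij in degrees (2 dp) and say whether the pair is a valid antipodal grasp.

α = atan 0.25 = 14.04°;  2α = 28.07°
edge 4: e_4 = (-0.96, -1.28);  n_4 = (-0.8000, +0.6000)
edge 5: e_5 = (-0.14, -1.34);  n_5 = (-0.9946, +0.1039)
∠(n_4, n_5) = 30.91°
δ = |180° − 30.91°| = 149.09°
149.09° > 2α = 28.07°  →  invalid

δ = 149.09°, invalid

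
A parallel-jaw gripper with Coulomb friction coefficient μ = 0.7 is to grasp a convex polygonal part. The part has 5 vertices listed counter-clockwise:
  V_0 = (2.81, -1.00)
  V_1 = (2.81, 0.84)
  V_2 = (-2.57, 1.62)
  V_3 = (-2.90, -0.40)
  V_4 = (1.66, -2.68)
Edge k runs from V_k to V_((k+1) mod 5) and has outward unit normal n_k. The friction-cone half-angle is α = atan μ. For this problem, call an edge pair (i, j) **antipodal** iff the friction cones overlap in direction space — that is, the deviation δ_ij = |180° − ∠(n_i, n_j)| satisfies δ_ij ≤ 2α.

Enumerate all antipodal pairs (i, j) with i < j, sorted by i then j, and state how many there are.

count = 5; pairs: (0,2), (0,3), (1,3), (1,4), (2,4)

α = atan 0.7 = 34.99°;  2α = 69.98°
n_0 = (+1.0000, -0.0000)
n_1 = (+0.1435, +0.9897)
n_2 = (-0.9869, +0.1612)
n_3 = (-0.4472, -0.8944)
n_4 = (+0.8252, -0.5649)
  (0,1): δ = 98.25°  ·
  (0,2): δ = 9.28°  ✓
  (0,3): δ = 63.43°  ✓
  (0,4): δ = 145.61°  ·
  (1,2): δ = 91.03°  ·
  (1,3): δ = 18.32°  ✓
  (1,4): δ = 63.86°  ✓
  (2,3): δ = 107.29°  ·
  (2,4): δ = 25.11°  ✓
  (3,4): δ = 97.83°  ·
antipodal pairs: 5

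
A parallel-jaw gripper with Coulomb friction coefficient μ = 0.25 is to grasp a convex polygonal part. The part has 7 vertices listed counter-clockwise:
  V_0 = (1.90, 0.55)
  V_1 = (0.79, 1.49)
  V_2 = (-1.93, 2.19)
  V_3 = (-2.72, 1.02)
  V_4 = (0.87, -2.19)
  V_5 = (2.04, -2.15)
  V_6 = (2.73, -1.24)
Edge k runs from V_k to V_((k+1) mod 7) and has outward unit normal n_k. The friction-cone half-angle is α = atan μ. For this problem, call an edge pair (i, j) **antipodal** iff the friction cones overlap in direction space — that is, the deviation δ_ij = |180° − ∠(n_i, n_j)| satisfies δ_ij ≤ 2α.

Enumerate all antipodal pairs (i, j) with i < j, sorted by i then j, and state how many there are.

α = atan 0.25 = 14.04°;  2α = 28.07°
n_0 = (+0.6463, +0.7631)
n_1 = (+0.2492, +0.9684)
n_2 = (-0.8288, +0.5596)
n_3 = (-0.6666, -0.7455)
n_4 = (+0.0342, -0.9994)
n_5 = (+0.7968, -0.6042)
n_6 = (+0.9072, +0.4207)
  (0,1): δ = 154.17°  ·
  (0,2): δ = 83.77°  ·
  (0,3): δ = 1.54°  ✓
  (0,4): δ = 42.22°  ·
  (0,5): δ = 93.09°  ·
  (0,6): δ = 155.14°  ·
  (1,2): δ = 109.60°  ·
  (1,3): δ = 27.37°  ✓
  (1,4): δ = 16.39°  ✓
  (1,5): δ = 67.26°  ·
  (1,6): δ = 129.31°  ·
  (2,3): δ = 97.77°  ·
  (2,4): δ = 54.01°  ·
  (2,5): δ = 3.14°  ✓
  (2,6): δ = 58.90°  ·
  (3,4): δ = 136.24°  ·
  (3,5): δ = 85.37°  ·
  (3,6): δ = 23.32°  ✓
  (4,5): δ = 129.13°  ·
  (4,6): δ = 67.08°  ·
  (5,6): δ = 117.95°  ·
antipodal pairs: 5

count = 5; pairs: (0,3), (1,3), (1,4), (2,5), (3,6)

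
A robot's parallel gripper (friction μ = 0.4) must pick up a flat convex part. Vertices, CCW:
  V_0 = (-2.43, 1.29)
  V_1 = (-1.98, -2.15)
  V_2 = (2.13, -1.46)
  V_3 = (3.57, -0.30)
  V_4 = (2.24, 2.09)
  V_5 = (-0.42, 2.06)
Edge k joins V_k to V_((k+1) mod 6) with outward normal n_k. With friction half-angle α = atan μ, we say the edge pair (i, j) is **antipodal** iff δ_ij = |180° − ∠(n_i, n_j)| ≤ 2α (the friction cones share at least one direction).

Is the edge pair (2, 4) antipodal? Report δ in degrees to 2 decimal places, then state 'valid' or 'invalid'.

δ = 38.21°, valid

α = atan 0.4 = 21.80°;  2α = 43.60°
edge 2: e_2 = (+1.44, +1.16);  n_2 = (+0.6273, -0.7788)
edge 4: e_4 = (-2.66, -0.03);  n_4 = (-0.0113, +0.9999)
∠(n_2, n_4) = 141.79°
δ = |180° − 141.79°| = 38.21°
38.21° ≤ 2α = 43.60°  →  valid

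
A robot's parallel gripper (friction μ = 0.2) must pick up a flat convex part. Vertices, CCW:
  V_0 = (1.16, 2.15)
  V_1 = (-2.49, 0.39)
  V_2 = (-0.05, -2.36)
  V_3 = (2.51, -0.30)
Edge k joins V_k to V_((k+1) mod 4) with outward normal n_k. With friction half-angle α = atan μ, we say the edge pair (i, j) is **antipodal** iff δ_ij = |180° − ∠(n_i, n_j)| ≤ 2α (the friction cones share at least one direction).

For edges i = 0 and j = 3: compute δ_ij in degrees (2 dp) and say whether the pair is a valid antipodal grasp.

δ = 93.11°, invalid

α = atan 0.2 = 11.31°;  2α = 22.62°
edge 0: e_0 = (-3.65, -1.76);  n_0 = (-0.4343, +0.9008)
edge 3: e_3 = (-1.35, +2.45);  n_3 = (+0.8758, +0.4826)
∠(n_0, n_3) = 86.89°
δ = |180° − 86.89°| = 93.11°
93.11° > 2α = 22.62°  →  invalid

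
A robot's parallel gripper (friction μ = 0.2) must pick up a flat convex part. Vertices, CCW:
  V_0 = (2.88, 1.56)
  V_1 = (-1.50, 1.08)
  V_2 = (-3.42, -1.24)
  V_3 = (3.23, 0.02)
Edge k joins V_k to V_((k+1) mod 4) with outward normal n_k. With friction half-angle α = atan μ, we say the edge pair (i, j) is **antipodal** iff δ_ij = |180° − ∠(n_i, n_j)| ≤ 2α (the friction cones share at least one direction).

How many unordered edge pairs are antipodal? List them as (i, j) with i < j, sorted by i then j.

α = atan 0.2 = 11.31°;  2α = 22.62°
n_0 = (-0.1089, +0.9940)
n_1 = (-0.7704, +0.6376)
n_2 = (+0.1862, -0.9825)
n_3 = (+0.9751, +0.2216)
  (0,1): δ = 135.86°  ·
  (0,2): δ = 4.47°  ✓
  (0,3): δ = 96.55°  ·
  (1,2): δ = 39.66°  ·
  (1,3): δ = 52.41°  ·
  (2,3): δ = 87.92°  ·
antipodal pairs: 1

count = 1; pairs: (0,2)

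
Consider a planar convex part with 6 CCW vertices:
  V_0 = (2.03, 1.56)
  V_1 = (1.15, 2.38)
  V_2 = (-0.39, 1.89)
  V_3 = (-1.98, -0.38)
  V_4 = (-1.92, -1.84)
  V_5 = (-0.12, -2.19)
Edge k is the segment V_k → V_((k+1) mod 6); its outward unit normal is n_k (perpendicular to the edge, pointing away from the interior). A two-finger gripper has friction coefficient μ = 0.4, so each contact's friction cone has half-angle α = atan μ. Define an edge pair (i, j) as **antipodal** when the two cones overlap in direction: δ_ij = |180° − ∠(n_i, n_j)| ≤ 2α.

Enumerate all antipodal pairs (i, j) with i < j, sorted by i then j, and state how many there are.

count = 5; pairs: (0,4), (1,4), (1,5), (2,5), (3,5)

α = atan 0.4 = 21.80°;  2α = 43.60°
n_0 = (+0.6817, +0.7316)
n_1 = (-0.3032, +0.9529)
n_2 = (-0.8191, +0.5737)
n_3 = (-0.9992, -0.0411)
n_4 = (-0.1909, -0.9816)
n_5 = (+0.8675, -0.4974)
  (0,1): δ = 119.37°  ·
  (0,2): δ = 82.03°  ·
  (0,3): δ = 44.67°  ·
  (0,4): δ = 31.98°  ✓
  (0,5): δ = 103.15°  ·
  (1,2): δ = 142.66°  ·
  (1,3): δ = 105.30°  ·
  (1,4): δ = 28.65°  ✓
  (1,5): δ = 42.52°  ✓
  (2,3): δ = 142.64°  ·
  (2,4): δ = 65.99°  ·
  (2,5): δ = 5.18°  ✓
  (3,4): δ = 103.36°  ·
  (3,5): δ = 32.18°  ✓
  (4,5): δ = 108.82°  ·
antipodal pairs: 5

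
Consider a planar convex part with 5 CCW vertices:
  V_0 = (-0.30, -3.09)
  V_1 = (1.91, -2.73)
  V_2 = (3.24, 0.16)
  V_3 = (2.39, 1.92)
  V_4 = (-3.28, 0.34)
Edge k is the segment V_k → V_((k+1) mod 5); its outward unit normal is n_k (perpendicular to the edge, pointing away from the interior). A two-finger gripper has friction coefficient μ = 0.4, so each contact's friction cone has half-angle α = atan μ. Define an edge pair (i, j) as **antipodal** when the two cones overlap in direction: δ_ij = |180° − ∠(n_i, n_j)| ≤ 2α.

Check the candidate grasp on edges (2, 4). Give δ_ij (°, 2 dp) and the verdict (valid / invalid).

δ = 15.21°, valid

α = atan 0.4 = 21.80°;  2α = 43.60°
edge 2: e_2 = (-0.85, +1.76);  n_2 = (+0.9005, +0.4349)
edge 4: e_4 = (+2.98, -3.43);  n_4 = (-0.7549, -0.6559)
∠(n_2, n_4) = 164.79°
δ = |180° − 164.79°| = 15.21°
15.21° ≤ 2α = 43.60°  →  valid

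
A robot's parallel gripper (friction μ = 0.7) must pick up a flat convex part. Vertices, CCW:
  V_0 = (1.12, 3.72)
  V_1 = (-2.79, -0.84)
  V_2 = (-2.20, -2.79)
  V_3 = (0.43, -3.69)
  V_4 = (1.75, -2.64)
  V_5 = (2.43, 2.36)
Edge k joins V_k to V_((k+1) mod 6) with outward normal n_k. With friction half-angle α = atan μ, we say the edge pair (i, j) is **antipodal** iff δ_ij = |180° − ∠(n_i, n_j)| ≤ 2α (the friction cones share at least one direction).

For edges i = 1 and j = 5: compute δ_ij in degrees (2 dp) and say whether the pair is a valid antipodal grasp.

δ = 27.09°, valid

α = atan 0.7 = 34.99°;  2α = 69.98°
edge 1: e_1 = (+0.59, -1.95);  n_1 = (-0.9571, -0.2896)
edge 5: e_5 = (-1.31, +1.36);  n_5 = (+0.7202, +0.6937)
∠(n_1, n_5) = 152.91°
δ = |180° − 152.91°| = 27.09°
27.09° ≤ 2α = 69.98°  →  valid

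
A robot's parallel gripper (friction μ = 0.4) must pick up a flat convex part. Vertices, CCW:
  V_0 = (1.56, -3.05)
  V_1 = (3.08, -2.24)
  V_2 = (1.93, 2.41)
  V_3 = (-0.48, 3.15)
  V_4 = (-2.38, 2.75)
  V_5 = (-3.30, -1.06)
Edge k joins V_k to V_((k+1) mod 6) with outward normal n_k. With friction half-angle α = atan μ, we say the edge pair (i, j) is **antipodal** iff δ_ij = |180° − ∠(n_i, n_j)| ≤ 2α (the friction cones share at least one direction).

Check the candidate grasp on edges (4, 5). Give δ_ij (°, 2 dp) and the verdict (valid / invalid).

α = atan 0.4 = 21.80°;  2α = 43.60°
edge 4: e_4 = (-0.92, -3.81);  n_4 = (-0.9721, +0.2347)
edge 5: e_5 = (+4.86, -1.99);  n_5 = (-0.3789, -0.9254)
∠(n_4, n_5) = 81.31°
δ = |180° − 81.31°| = 98.69°
98.69° > 2α = 43.60°  →  invalid

δ = 98.69°, invalid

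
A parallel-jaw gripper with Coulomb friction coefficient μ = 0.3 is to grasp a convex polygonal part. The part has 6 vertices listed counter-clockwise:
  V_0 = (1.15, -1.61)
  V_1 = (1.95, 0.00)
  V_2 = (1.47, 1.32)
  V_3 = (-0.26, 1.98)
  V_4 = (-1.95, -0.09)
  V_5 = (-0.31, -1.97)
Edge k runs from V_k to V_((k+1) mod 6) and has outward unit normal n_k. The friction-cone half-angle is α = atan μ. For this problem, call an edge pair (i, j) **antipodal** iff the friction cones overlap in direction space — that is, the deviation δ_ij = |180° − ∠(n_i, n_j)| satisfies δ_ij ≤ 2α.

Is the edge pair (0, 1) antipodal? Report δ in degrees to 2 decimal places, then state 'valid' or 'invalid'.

α = atan 0.3 = 16.70°;  2α = 33.40°
edge 0: e_0 = (+0.80, +1.61);  n_0 = (+0.8955, -0.4450)
edge 1: e_1 = (-0.48, +1.32);  n_1 = (+0.9398, +0.3417)
∠(n_0, n_1) = 46.41°
δ = |180° − 46.41°| = 133.59°
133.59° > 2α = 33.40°  →  invalid

δ = 133.59°, invalid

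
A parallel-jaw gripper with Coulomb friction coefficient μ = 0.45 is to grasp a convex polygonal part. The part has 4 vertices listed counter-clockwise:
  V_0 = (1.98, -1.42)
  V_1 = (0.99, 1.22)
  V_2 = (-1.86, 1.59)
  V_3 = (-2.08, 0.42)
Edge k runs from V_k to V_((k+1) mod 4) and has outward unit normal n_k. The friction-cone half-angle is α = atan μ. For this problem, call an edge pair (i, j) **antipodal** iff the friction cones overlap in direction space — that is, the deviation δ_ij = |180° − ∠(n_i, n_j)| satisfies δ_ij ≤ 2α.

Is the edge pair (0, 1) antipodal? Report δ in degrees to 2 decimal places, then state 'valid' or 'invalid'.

α = atan 0.45 = 24.23°;  2α = 48.46°
edge 0: e_0 = (-0.99, +2.64);  n_0 = (+0.9363, +0.3511)
edge 1: e_1 = (-2.85, +0.37);  n_1 = (+0.1287, +0.9917)
∠(n_0, n_1) = 62.05°
δ = |180° − 62.05°| = 117.95°
117.95° > 2α = 48.46°  →  invalid

δ = 117.95°, invalid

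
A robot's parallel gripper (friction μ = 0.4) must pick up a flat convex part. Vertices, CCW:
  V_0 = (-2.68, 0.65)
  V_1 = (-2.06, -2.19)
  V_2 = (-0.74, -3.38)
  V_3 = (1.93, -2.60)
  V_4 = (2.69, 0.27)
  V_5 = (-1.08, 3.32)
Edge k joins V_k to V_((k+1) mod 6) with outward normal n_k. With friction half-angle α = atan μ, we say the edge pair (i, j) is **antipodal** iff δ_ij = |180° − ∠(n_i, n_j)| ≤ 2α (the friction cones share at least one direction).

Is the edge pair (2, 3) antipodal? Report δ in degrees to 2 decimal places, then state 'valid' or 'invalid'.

δ = 121.12°, invalid

α = atan 0.4 = 21.80°;  2α = 43.60°
edge 2: e_2 = (+2.67, +0.78);  n_2 = (+0.2804, -0.9599)
edge 3: e_3 = (+0.76, +2.87);  n_3 = (+0.9667, -0.2560)
∠(n_2, n_3) = 58.88°
δ = |180° − 58.88°| = 121.12°
121.12° > 2α = 43.60°  →  invalid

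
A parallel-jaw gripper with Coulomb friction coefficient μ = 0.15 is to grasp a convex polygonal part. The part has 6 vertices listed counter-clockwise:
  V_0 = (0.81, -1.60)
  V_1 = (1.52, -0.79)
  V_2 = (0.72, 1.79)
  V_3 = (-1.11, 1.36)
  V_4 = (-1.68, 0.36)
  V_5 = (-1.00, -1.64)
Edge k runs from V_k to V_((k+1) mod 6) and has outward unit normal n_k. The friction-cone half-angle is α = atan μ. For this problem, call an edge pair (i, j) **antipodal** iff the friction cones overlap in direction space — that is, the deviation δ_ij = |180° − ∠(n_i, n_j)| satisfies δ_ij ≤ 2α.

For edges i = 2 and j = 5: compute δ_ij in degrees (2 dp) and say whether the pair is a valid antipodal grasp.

α = atan 0.15 = 8.53°;  2α = 17.06°
edge 2: e_2 = (-1.83, -0.43);  n_2 = (-0.2287, +0.9735)
edge 5: e_5 = (+1.81, +0.04);  n_5 = (+0.0221, -0.9998)
∠(n_2, n_5) = 168.04°
δ = |180° − 168.04°| = 11.96°
11.96° ≤ 2α = 17.06°  →  valid

δ = 11.96°, valid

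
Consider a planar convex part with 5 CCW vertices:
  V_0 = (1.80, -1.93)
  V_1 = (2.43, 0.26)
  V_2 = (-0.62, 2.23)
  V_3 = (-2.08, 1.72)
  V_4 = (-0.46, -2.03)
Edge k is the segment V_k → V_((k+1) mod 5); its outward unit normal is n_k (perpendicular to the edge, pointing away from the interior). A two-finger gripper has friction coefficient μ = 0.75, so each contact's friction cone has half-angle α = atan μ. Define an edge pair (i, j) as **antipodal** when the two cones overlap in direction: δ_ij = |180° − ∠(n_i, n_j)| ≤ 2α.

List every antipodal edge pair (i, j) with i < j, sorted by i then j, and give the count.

α = atan 0.75 = 36.87°;  2α = 73.74°
n_0 = (+0.9610, -0.2765)
n_1 = (+0.5426, +0.8400)
n_2 = (-0.3298, +0.9441)
n_3 = (-0.9180, -0.3966)
n_4 = (+0.0442, -0.9990)
  (0,1): δ = 106.81°  ·
  (0,2): δ = 54.70°  ✓
  (0,3): δ = 39.41°  ✓
  (0,4): δ = 108.58°  ·
  (1,2): δ = 127.89°  ·
  (1,3): δ = 33.78°  ✓
  (1,4): δ = 35.39°  ✓
  (2,3): δ = 85.89°  ·
  (2,4): δ = 16.72°  ✓
  (3,4): δ = 110.83°  ·
antipodal pairs: 5

count = 5; pairs: (0,2), (0,3), (1,3), (1,4), (2,4)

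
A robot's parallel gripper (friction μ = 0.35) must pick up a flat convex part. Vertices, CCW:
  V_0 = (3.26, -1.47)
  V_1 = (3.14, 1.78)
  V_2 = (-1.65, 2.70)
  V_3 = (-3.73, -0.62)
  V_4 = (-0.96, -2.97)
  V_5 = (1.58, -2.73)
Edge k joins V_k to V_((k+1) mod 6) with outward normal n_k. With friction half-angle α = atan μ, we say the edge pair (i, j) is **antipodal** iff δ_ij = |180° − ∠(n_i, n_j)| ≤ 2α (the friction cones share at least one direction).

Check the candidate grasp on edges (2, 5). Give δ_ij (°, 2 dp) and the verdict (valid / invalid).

δ = 21.06°, valid

α = atan 0.35 = 19.29°;  2α = 38.58°
edge 2: e_2 = (-2.08, -3.32);  n_2 = (-0.8474, +0.5309)
edge 5: e_5 = (+1.68, +1.26);  n_5 = (+0.6000, -0.8000)
∠(n_2, n_5) = 158.94°
δ = |180° − 158.94°| = 21.06°
21.06° ≤ 2α = 38.58°  →  valid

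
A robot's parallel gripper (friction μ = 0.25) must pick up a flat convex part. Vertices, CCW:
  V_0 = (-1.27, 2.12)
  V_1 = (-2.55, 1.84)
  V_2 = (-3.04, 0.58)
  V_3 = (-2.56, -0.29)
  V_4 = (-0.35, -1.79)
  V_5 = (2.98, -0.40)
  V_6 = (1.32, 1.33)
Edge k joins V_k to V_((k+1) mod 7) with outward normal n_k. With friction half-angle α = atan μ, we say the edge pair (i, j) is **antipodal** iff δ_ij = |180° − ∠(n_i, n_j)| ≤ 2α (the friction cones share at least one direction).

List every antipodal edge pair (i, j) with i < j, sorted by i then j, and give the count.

α = atan 0.25 = 14.04°;  2α = 28.07°
n_0 = (-0.2137, +0.9769)
n_1 = (-0.9320, +0.3624)
n_2 = (-0.8756, -0.4831)
n_3 = (-0.5616, -0.8274)
n_4 = (+0.3852, -0.9228)
n_5 = (+0.7216, +0.6924)
n_6 = (+0.2917, +0.9565)
  (0,1): δ = 123.59°  ·
  (0,2): δ = 73.45°  ·
  (0,3): δ = 46.51°  ·
  (0,4): δ = 10.32°  ✓
  (0,5): δ = 121.48°  ·
  (0,6): δ = 150.70°  ·
  (1,2): δ = 129.86°  ·
  (1,3): δ = 102.92°  ·
  (1,4): δ = 46.09°  ·
  (1,5): δ = 65.07°  ·
  (1,6): δ = 94.29°  ·
  (2,3): δ = 153.05°  ·
  (2,4): δ = 96.23°  ·
  (2,5): δ = 14.93°  ✓
  (2,6): δ = 44.15°  ·
  (3,4): δ = 123.18°  ·
  (3,5): δ = 12.02°  ✓
  (3,6): δ = 17.20°  ✓
  (4,5): δ = 68.84°  ·
  (4,6): δ = 39.62°  ·
  (5,6): δ = 150.78°  ·
antipodal pairs: 4

count = 4; pairs: (0,4), (2,5), (3,5), (3,6)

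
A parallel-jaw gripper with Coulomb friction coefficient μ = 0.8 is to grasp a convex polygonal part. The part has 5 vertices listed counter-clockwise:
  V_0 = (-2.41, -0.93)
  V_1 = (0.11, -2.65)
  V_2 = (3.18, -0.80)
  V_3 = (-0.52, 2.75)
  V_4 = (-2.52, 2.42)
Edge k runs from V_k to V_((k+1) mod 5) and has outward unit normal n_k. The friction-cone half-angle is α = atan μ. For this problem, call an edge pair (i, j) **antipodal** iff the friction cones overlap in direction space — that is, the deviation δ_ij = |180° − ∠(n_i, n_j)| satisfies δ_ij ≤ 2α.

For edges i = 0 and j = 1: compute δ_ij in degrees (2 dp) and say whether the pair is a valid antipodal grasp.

δ = 114.61°, invalid

α = atan 0.8 = 38.66°;  2α = 77.32°
edge 0: e_0 = (+2.52, -1.72);  n_0 = (-0.5637, -0.8259)
edge 1: e_1 = (+3.07, +1.85);  n_1 = (+0.5161, -0.8565)
∠(n_0, n_1) = 65.39°
δ = |180° − 65.39°| = 114.61°
114.61° > 2α = 77.32°  →  invalid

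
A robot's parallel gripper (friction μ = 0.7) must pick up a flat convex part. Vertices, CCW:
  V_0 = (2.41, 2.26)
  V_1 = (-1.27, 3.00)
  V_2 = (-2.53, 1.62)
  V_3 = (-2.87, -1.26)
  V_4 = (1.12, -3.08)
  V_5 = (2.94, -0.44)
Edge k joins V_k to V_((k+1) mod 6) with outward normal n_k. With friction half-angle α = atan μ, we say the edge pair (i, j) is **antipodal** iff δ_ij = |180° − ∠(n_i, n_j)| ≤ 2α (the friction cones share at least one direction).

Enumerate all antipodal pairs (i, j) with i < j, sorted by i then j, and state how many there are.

count = 7; pairs: (0,3), (0,4), (1,4), (1,5), (2,4), (2,5), (3,5)

α = atan 0.7 = 34.99°;  2α = 69.98°
n_0 = (+0.1971, +0.9804)
n_1 = (-0.7385, +0.6743)
n_2 = (-0.9931, +0.1172)
n_3 = (-0.4150, -0.9098)
n_4 = (+0.8233, -0.5676)
n_5 = (+0.9813, +0.1926)
  (0,1): δ = 121.03°  ·
  (0,2): δ = 85.36°  ·
  (0,3): δ = 13.15°  ✓
  (0,4): δ = 66.79°  ✓
  (0,5): δ = 112.48°  ·
  (1,2): δ = 144.34°  ·
  (1,3): δ = 72.12°  ·
  (1,4): δ = 7.82°  ✓
  (1,5): δ = 53.50°  ✓
  (2,3): δ = 107.79°  ·
  (2,4): δ = 27.85°  ✓
  (2,5): δ = 17.84°  ✓
  (3,4): δ = 100.06°  ·
  (3,5): δ = 54.37°  ✓
  (4,5): δ = 134.31°  ·
antipodal pairs: 7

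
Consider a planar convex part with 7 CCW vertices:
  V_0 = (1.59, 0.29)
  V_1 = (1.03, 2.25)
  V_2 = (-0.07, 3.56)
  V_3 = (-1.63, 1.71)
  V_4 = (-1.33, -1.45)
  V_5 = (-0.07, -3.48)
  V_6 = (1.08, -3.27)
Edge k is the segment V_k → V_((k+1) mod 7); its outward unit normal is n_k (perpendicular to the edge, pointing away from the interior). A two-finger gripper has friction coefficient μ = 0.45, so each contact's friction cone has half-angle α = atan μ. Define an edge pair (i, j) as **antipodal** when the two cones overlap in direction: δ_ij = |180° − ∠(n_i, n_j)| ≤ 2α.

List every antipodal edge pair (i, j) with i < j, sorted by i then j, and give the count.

α = atan 0.45 = 24.23°;  2α = 48.46°
n_0 = (+0.9615, +0.2747)
n_1 = (+0.7658, +0.6431)
n_2 = (-0.7645, +0.6446)
n_3 = (-0.9955, -0.0945)
n_4 = (-0.8496, -0.5274)
n_5 = (+0.1796, -0.9837)
n_6 = (+0.9899, -0.1418)
  (0,1): δ = 155.93°  ·
  (0,2): δ = 56.08°  ·
  (0,3): δ = 10.52°  ✓
  (0,4): δ = 15.88°  ✓
  (0,5): δ = 84.40°  ·
  (0,6): δ = 155.90°  ·
  (1,2): δ = 80.16°  ·
  (1,3): δ = 34.60°  ✓
  (1,4): δ = 8.19°  ✓
  (1,5): δ = 60.33°  ·
  (1,6): δ = 131.83°  ·
  (2,3): δ = 134.44°  ·
  (2,4): δ = 108.03°  ·
  (2,5): δ = 39.51°  ✓
  (2,6): δ = 31.99°  ✓
  (3,4): δ = 153.60°  ·
  (3,5): δ = 85.07°  ·
  (3,6): δ = 13.58°  ✓
  (4,5): δ = 111.48°  ·
  (4,6): δ = 39.98°  ✓
  (5,6): δ = 108.50°  ·
antipodal pairs: 8

count = 8; pairs: (0,3), (0,4), (1,3), (1,4), (2,5), (2,6), (3,6), (4,6)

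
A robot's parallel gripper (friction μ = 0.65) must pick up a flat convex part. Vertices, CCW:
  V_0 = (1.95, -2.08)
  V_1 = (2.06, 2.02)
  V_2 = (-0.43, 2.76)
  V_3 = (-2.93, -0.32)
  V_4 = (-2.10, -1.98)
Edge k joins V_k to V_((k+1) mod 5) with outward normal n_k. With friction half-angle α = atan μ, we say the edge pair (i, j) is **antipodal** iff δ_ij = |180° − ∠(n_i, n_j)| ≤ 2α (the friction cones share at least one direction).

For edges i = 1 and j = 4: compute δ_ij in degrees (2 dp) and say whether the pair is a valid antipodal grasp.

α = atan 0.65 = 33.02°;  2α = 66.05°
edge 1: e_1 = (-2.49, +0.74);  n_1 = (+0.2849, +0.9586)
edge 4: e_4 = (+4.05, -0.10);  n_4 = (-0.0247, -0.9997)
∠(n_1, n_4) = 164.86°
δ = |180° − 164.86°| = 15.14°
15.14° ≤ 2α = 66.05°  →  valid

δ = 15.14°, valid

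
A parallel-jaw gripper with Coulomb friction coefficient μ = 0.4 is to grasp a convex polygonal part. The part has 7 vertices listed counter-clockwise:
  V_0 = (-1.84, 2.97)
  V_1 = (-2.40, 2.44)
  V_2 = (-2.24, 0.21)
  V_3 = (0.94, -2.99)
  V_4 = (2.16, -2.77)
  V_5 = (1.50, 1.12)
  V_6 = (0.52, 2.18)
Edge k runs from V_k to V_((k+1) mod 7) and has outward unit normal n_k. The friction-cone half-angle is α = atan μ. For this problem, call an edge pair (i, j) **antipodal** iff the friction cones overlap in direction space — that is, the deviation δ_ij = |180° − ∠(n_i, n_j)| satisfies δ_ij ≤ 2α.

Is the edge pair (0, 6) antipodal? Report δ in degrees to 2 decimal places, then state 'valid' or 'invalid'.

α = atan 0.4 = 21.80°;  2α = 43.60°
edge 0: e_0 = (-0.56, -0.53);  n_0 = (-0.6874, +0.7263)
edge 6: e_6 = (-2.36, +0.79);  n_6 = (+0.3174, +0.9483)
∠(n_0, n_6) = 61.93°
δ = |180° − 61.93°| = 118.07°
118.07° > 2α = 43.60°  →  invalid

δ = 118.07°, invalid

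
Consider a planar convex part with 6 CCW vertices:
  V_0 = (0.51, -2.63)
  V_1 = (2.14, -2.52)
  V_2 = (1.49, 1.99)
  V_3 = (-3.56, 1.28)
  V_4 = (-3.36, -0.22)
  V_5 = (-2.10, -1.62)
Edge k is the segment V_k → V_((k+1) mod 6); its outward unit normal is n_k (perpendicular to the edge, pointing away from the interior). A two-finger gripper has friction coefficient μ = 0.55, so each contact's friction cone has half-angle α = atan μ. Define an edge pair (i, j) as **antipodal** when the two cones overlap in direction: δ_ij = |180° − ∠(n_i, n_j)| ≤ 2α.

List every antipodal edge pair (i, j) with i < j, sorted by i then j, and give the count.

count = 5; pairs: (0,2), (1,3), (1,4), (2,4), (2,5)

α = atan 0.55 = 28.81°;  2α = 57.62°
n_0 = (+0.0673, -0.9977)
n_1 = (+0.9898, +0.1427)
n_2 = (-0.1392, +0.9903)
n_3 = (-0.9912, -0.1322)
n_4 = (-0.7433, -0.6690)
n_5 = (-0.3609, -0.9326)
  (0,1): δ = 85.66°  ·
  (0,2): δ = 4.14°  ✓
  (0,3): δ = 93.73°  ·
  (0,4): δ = 128.13°  ·
  (0,5): δ = 154.98°  ·
  (1,2): δ = 90.20°  ·
  (1,3): δ = 0.61°  ✓
  (1,4): δ = 33.79°  ✓
  (1,5): δ = 60.64°  ·
  (2,3): δ = 90.41°  ·
  (2,4): δ = 56.02°  ✓
  (2,5): δ = 29.16°  ✓
  (3,4): δ = 145.61°  ·
  (3,5): δ = 118.75°  ·
  (4,5): δ = 153.14°  ·
antipodal pairs: 5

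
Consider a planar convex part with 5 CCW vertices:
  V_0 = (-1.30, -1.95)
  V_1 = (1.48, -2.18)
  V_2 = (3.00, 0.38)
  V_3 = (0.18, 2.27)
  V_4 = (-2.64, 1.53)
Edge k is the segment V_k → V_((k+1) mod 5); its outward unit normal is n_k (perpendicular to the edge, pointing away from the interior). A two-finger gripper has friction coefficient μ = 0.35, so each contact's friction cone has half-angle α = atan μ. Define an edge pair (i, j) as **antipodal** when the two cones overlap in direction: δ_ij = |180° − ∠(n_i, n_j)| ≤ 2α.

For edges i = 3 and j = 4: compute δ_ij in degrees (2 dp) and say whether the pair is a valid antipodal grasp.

δ = 83.64°, invalid

α = atan 0.35 = 19.29°;  2α = 38.58°
edge 3: e_3 = (-2.82, -0.74);  n_3 = (-0.2538, +0.9673)
edge 4: e_4 = (+1.34, -3.48);  n_4 = (-0.9332, -0.3593)
∠(n_3, n_4) = 96.36°
δ = |180° − 96.36°| = 83.64°
83.64° > 2α = 38.58°  →  invalid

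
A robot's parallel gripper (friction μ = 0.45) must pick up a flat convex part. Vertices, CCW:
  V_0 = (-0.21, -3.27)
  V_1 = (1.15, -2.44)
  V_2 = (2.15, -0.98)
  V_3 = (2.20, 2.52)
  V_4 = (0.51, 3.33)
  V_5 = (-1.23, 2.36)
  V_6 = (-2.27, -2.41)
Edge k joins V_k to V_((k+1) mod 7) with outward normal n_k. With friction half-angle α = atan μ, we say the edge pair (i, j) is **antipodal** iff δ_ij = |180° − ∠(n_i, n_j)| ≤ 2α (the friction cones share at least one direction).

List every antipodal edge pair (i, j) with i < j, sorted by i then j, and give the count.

count = 6; pairs: (0,4), (0,5), (1,4), (1,5), (2,5), (3,6)

α = atan 0.45 = 24.23°;  2α = 48.46°
n_0 = (+0.5209, -0.8536)
n_1 = (+0.8250, -0.5651)
n_2 = (+0.9999, -0.0143)
n_3 = (+0.4322, +0.9018)
n_4 = (-0.4869, +0.8734)
n_5 = (-0.9770, +0.2130)
n_6 = (-0.3853, -0.9228)
  (0,1): δ = 155.80°  ·
  (0,2): δ = 122.21°  ·
  (0,3): δ = 57.00°  ·
  (0,4): δ = 2.26°  ✓
  (0,5): δ = 46.30°  ✓
  (0,6): δ = 125.95°  ·
  (1,2): δ = 146.41°  ·
  (1,3): δ = 81.20°  ·
  (1,4): δ = 26.45°  ✓
  (1,5): δ = 22.11°  ✓
  (1,6): δ = 101.75°  ·
  (2,3): δ = 114.79°  ·
  (2,4): δ = 60.04°  ·
  (2,5): δ = 11.48°  ✓
  (2,6): δ = 68.16°  ·
  (3,4): δ = 125.25°  ·
  (3,5): δ = 76.69°  ·
  (3,6): δ = 2.95°  ✓
  (4,5): δ = 131.44°  ·
  (4,6): δ = 51.80°  ·
  (5,6): δ = 100.36°  ·
antipodal pairs: 6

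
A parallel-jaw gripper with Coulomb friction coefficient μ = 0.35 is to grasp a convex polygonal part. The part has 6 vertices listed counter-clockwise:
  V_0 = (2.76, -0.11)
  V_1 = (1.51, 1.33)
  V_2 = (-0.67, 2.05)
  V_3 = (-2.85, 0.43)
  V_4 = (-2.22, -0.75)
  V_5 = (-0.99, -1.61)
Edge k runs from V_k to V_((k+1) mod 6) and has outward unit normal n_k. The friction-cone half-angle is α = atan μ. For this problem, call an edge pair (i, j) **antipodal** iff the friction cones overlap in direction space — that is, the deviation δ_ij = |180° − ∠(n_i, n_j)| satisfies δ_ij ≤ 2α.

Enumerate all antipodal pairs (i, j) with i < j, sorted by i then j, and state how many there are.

count = 4; pairs: (0,3), (0,4), (1,4), (2,5)

α = atan 0.35 = 19.29°;  2α = 38.58°
n_0 = (+0.7552, +0.6555)
n_1 = (+0.3136, +0.9496)
n_2 = (-0.5965, +0.8026)
n_3 = (-0.8821, -0.4710)
n_4 = (-0.5730, -0.8195)
n_5 = (+0.3714, -0.9285)
  (0,1): δ = 149.24°  ·
  (0,2): δ = 94.34°  ·
  (0,3): δ = 12.86°  ✓
  (0,4): δ = 14.08°  ✓
  (0,5): δ = 70.84°  ·
  (1,2): δ = 125.11°  ·
  (1,3): δ = 43.63°  ·
  (1,4): δ = 16.68°  ✓
  (1,5): δ = 40.08°  ·
  (2,3): δ = 98.52°  ·
  (2,4): δ = 71.58°  ·
  (2,5): δ = 14.82°  ✓
  (3,4): δ = 153.06°  ·
  (3,5): δ = 96.30°  ·
  (4,5): δ = 123.24°  ·
antipodal pairs: 4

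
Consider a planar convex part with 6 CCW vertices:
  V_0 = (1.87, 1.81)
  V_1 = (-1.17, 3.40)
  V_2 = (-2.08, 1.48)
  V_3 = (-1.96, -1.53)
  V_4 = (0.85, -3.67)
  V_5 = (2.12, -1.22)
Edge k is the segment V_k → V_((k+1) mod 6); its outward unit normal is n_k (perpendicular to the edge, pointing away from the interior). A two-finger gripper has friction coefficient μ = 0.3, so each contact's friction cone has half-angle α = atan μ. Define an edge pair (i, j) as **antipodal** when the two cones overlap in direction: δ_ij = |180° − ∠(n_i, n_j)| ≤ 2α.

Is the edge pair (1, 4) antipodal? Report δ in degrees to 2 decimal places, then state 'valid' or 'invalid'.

α = atan 0.3 = 16.70°;  2α = 33.40°
edge 1: e_1 = (-0.91, -1.92);  n_1 = (-0.9036, +0.4283)
edge 4: e_4 = (+1.27, +2.45);  n_4 = (+0.8878, -0.4602)
∠(n_1, n_4) = 177.96°
δ = |180° − 177.96°| = 2.04°
2.04° ≤ 2α = 33.40°  →  valid

δ = 2.04°, valid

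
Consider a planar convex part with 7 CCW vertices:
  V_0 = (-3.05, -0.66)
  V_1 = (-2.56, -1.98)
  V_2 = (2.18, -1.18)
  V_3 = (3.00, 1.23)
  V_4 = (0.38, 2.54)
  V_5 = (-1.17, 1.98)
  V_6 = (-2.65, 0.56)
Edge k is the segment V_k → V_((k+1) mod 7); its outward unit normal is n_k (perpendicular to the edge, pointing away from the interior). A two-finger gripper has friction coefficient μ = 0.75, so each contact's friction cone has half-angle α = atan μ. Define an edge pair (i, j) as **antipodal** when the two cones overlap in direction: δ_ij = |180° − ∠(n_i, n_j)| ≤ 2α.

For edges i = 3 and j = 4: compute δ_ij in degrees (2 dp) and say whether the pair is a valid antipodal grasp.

α = atan 0.75 = 36.87°;  2α = 73.74°
edge 3: e_3 = (-2.62, +1.31);  n_3 = (+0.4472, +0.8944)
edge 4: e_4 = (-1.55, -0.56);  n_4 = (-0.3398, +0.9405)
∠(n_3, n_4) = 46.43°
δ = |180° − 46.43°| = 133.57°
133.57° > 2α = 73.74°  →  invalid

δ = 133.57°, invalid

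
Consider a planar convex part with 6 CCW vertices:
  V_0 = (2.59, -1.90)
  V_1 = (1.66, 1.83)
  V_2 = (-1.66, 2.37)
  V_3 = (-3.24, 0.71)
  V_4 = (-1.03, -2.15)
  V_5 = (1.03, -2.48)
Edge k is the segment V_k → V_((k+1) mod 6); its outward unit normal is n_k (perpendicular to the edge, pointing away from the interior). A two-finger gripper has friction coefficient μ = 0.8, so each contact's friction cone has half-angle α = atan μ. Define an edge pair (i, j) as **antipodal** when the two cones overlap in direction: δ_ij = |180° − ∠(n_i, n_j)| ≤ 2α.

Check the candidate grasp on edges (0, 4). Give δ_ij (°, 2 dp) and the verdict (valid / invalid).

δ = 66.90°, valid

α = atan 0.8 = 38.66°;  2α = 77.32°
edge 0: e_0 = (-0.93, +3.73);  n_0 = (+0.9703, +0.2419)
edge 4: e_4 = (+2.06, -0.33);  n_4 = (-0.1582, -0.9874)
∠(n_0, n_4) = 113.10°
δ = |180° − 113.10°| = 66.90°
66.90° ≤ 2α = 77.32°  →  valid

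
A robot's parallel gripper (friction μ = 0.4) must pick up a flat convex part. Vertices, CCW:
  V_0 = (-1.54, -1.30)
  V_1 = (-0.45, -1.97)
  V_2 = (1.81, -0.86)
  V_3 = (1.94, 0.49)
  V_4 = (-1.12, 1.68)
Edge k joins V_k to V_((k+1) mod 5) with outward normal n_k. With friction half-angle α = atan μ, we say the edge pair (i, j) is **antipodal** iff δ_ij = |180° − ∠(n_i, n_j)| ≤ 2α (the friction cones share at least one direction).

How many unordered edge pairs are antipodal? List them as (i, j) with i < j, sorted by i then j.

α = atan 0.4 = 21.80°;  2α = 43.60°
n_0 = (-0.5237, -0.8519)
n_1 = (+0.4408, -0.8976)
n_2 = (+0.9954, -0.0959)
n_3 = (+0.3624, +0.9320)
n_4 = (-0.9902, +0.1396)
  (0,1): δ = 122.26°  ·
  (0,2): δ = 63.92°  ·
  (0,3): δ = 10.33°  ✓
  (0,4): δ = 113.56°  ·
  (1,2): δ = 121.66°  ·
  (1,3): δ = 47.41°  ·
  (1,4): δ = 55.82°  ·
  (2,3): δ = 105.75°  ·
  (2,4): δ = 2.52°  ✓
  (3,4): δ = 76.77°  ·
antipodal pairs: 2

count = 2; pairs: (0,3), (2,4)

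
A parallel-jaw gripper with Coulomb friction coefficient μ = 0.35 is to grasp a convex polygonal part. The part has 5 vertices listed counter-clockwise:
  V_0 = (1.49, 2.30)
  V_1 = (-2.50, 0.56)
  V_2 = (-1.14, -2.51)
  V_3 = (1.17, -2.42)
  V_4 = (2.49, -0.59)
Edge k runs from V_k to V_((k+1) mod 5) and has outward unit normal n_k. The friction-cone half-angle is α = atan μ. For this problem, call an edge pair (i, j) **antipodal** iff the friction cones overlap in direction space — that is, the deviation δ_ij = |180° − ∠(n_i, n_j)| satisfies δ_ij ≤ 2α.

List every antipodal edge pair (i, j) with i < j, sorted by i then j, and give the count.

count = 3; pairs: (0,2), (0,3), (1,4)

α = atan 0.35 = 19.29°;  2α = 38.58°
n_0 = (-0.3997, +0.9166)
n_1 = (-0.9143, -0.4050)
n_2 = (+0.0389, -0.9992)
n_3 = (+0.8110, -0.5850)
n_4 = (+0.9450, +0.3270)
  (0,1): δ = 89.67°  ·
  (0,2): δ = 21.33°  ✓
  (0,3): δ = 30.64°  ✓
  (0,4): δ = 85.53°  ·
  (1,2): δ = 111.66°  ·
  (1,3): δ = 59.70°  ·
  (1,4): δ = 4.81°  ✓
  (2,3): δ = 128.03°  ·
  (2,4): δ = 73.14°  ·
  (3,4): δ = 125.11°  ·
antipodal pairs: 3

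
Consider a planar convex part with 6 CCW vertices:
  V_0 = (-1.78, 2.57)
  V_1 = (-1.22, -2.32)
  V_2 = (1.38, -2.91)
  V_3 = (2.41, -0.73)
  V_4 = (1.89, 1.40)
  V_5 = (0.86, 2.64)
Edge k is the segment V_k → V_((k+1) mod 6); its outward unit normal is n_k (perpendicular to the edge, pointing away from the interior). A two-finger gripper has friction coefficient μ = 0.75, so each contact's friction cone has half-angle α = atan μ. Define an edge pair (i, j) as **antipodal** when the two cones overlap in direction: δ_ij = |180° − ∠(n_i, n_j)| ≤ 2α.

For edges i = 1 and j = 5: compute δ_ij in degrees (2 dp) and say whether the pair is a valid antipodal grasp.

δ = 14.30°, valid

α = atan 0.75 = 36.87°;  2α = 73.74°
edge 1: e_1 = (+2.60, -0.59);  n_1 = (-0.2213, -0.9752)
edge 5: e_5 = (-2.64, -0.07);  n_5 = (-0.0265, +0.9996)
∠(n_1, n_5) = 165.70°
δ = |180° − 165.70°| = 14.30°
14.30° ≤ 2α = 73.74°  →  valid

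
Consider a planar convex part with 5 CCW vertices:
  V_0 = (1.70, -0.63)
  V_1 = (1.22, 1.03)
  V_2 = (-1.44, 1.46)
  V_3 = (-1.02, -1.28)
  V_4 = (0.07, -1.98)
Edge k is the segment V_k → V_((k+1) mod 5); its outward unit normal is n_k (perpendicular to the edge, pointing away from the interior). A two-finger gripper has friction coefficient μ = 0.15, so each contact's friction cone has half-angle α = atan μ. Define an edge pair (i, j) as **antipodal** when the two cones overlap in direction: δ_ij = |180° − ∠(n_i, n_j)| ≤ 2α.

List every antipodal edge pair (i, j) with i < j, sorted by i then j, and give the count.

α = atan 0.15 = 8.53°;  2α = 17.06°
n_0 = (+0.9606, +0.2778)
n_1 = (+0.1596, +0.9872)
n_2 = (-0.9885, -0.1515)
n_3 = (-0.5404, -0.8414)
n_4 = (+0.6379, -0.7702)
  (0,1): δ = 115.31°  ·
  (0,2): δ = 7.41°  ✓
  (0,3): δ = 41.16°  ·
  (0,4): δ = 113.50°  ·
  (1,2): δ = 72.10°  ·
  (1,3): δ = 23.53°  ·
  (1,4): δ = 48.81°  ·
  (2,3): δ = 131.42°  ·
  (2,4): δ = 59.08°  ·
  (3,4): δ = 107.66°  ·
antipodal pairs: 1

count = 1; pairs: (0,2)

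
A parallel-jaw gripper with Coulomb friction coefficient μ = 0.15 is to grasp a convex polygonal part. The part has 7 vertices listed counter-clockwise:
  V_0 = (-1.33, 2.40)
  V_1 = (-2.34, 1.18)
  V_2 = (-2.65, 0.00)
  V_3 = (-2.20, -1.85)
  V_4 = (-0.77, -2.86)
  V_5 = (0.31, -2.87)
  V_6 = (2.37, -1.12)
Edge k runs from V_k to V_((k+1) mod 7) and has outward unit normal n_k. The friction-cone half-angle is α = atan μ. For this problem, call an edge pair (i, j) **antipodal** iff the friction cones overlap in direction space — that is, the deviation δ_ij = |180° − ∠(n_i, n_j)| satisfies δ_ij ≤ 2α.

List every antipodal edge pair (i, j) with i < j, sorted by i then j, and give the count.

α = atan 0.15 = 8.53°;  2α = 17.06°
n_0 = (-0.7703, +0.6377)
n_1 = (-0.9672, +0.2541)
n_2 = (-0.9717, -0.2364)
n_3 = (-0.5769, -0.8168)
n_4 = (-0.0093, -1.0000)
n_5 = (+0.6474, -0.7621)
n_6 = (+0.6893, +0.7245)
  (0,1): δ = 155.10°  ·
  (0,2): δ = 126.71°  ·
  (0,3): δ = 85.61°  ·
  (0,4): δ = 50.91°  ·
  (0,5): δ = 10.03°  ✓
  (0,6): δ = 86.05°  ·
  (1,2): δ = 151.61°  ·
  (1,3): δ = 110.51°  ·
  (1,4): δ = 75.81°  ·
  (1,5): δ = 34.93°  ·
  (1,6): δ = 61.15°  ·
  (2,3): δ = 138.90°  ·
  (2,4): δ = 104.20°  ·
  (2,5): δ = 63.32°  ·
  (2,6): δ = 32.76°  ·
  (3,4): δ = 145.30°  ·
  (3,5): δ = 104.42°  ·
  (3,6): δ = 8.34°  ✓
  (4,5): δ = 139.12°  ·
  (4,6): δ = 43.04°  ·
  (5,6): δ = 83.92°  ·
antipodal pairs: 2

count = 2; pairs: (0,5), (3,6)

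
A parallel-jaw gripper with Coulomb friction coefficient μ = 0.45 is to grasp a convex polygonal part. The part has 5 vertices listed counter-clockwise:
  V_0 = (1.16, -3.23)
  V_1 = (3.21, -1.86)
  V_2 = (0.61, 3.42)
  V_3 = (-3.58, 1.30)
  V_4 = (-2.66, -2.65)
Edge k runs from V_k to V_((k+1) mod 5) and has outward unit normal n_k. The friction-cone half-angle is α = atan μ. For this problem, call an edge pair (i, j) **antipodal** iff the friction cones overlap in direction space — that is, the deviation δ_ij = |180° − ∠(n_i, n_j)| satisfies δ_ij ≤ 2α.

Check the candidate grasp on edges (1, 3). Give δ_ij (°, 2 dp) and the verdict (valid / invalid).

α = atan 0.45 = 24.23°;  2α = 48.46°
edge 1: e_1 = (-2.60, +5.28);  n_1 = (+0.8971, +0.4418)
edge 3: e_3 = (+0.92, -3.95);  n_3 = (-0.9739, -0.2268)
∠(n_1, n_3) = 166.89°
δ = |180° − 166.89°| = 13.11°
13.11° ≤ 2α = 48.46°  →  valid

δ = 13.11°, valid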